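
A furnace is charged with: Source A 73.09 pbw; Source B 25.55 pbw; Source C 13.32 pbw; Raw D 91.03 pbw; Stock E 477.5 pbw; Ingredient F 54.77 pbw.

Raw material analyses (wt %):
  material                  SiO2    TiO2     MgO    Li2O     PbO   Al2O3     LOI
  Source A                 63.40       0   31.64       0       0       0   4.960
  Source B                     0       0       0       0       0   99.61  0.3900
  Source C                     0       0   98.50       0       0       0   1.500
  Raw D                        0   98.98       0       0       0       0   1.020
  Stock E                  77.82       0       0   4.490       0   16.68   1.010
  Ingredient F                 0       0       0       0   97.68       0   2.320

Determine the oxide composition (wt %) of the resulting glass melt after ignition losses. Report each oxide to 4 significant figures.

Glass mass = 724.3 pbw (batch 735.3 − LOI 10.95).
Composition: SiO2 57.70%, TiO2 12.44%, MgO 5.004%, Li2O 2.960%, PbO 7.386%, Al2O3 14.51%

The intermediate values are shown, rounded to 4 significant digits, in the working — each numeric step runs at full precision through every step. Each reported figure is rounded a single time; derived quantities are computed from the batch weights at 724.3 pbw of glass in full float precision (yield, glass mass, LOI, the totals, six oxide percentages), as set out in the problem or the answer.
Delivered oxide masses:
  SiO2: 73.09·0.6340 + 477.5·0.7782 = 417.9 pbw
  TiO2: 91.03·0.9898 = 90.10 pbw
  MgO: 73.09·0.3164 + 13.32·0.9850 = 36.25 pbw
  Li2O: 477.5·0.04490 = 21.44 pbw
  PbO: 54.77·0.9768 = 53.50 pbw
  Al2O3: 25.55·0.9961 + 477.5·0.1668 = 105.1 pbw
LOI: 73.09·0.04960 + 25.55·0.003900 + 13.32·0.01500 + 91.03·0.01020 + 477.5·0.01010 + 54.77·0.02320 = 10.95 pbw
batch − LOI leaves glass = 735.3 − 10.95 = 724.3 pbw (= the summed oxide contributions)
each wt % is 100 × oxide ÷ glass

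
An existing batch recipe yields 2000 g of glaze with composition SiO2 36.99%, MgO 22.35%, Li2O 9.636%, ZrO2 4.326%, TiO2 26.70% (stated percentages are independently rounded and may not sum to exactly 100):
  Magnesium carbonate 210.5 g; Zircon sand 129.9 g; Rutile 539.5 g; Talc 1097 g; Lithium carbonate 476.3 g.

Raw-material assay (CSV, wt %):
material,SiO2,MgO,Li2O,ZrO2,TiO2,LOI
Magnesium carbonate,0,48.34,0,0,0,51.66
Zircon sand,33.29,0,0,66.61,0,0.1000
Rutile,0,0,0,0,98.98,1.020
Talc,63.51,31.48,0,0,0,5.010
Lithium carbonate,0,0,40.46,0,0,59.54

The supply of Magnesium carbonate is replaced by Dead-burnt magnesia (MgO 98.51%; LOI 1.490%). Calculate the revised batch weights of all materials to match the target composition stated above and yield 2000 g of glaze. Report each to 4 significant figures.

Rounding to four significant digits extends to every intermediate as printed — the working math runs at exact precision in all steps. Each reported number is rounded only once; derived quantities are recomputed at full precision (net glass mass, totals, the five compositions, yield, ignition loss) starting from the weights at 2000 g of glass, as quoted within either problem or answer.
Target oxide masses per 2000 g glaze:
  SiO2: 36.99% × 2000 = 739.8 g
  MgO: 22.35% × 2000 = 447.0 g
  Li2O: 9.636% × 2000 = 192.7 g
  ZrO2: 4.326% × 2000 = 86.52 g
  TiO2: 26.70% × 2000 = 534.0 g
A balance pass over the oxides, using the reported weights, against the basis in use (summed amounts equal target values within answer rounding):
  SiO2: 129.9·0.3329 + 1097·0.6351 = 739.9 g (target 739.8 g)
  MgO: 103.3·0.9851 + 1097·0.3148 = 447.1 g (target 447.0 g)
  Li2O: 476.3·0.4046 = 192.7 g (target 192.7 g)
  ZrO2: 129.9·0.6661 = 86.53 g (target 86.52 g)
  TiO2: 539.5·0.9898 = 534.0 g (target 534.0 g)
Mass balance on the glass: batch total minus LOI = 2000 g (targets for the oxides total 2000 g; versus the stated basis of 2000 g — a pure rounding effect).
Adding the batch up: Σ batch = 2346 g; ignition loss, Σ(batch × LOI) = 345.7 g; yield: glass divided by total = 85.26%.

Revised batch per 2000 g glaze:
  Dead-burnt magnesia: 103.3 g
  Zircon sand: 129.9 g
  Rutile: 539.5 g
  Talc: 1097 g
  Lithium carbonate: 476.3 g
Total batch = 2346 g; LOI loss = 345.7 g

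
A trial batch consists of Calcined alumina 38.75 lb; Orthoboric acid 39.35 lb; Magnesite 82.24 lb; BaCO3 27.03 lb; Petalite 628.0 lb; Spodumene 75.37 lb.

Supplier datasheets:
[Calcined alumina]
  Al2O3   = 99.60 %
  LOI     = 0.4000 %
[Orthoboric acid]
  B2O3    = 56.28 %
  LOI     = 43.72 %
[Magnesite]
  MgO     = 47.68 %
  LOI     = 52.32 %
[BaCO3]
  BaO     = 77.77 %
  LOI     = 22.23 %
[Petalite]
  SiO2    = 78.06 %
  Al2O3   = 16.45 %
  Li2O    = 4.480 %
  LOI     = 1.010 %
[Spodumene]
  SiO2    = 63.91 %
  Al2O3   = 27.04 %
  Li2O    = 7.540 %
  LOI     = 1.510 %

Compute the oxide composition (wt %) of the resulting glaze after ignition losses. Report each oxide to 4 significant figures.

The whole derivation carries exact precision end to end. In-progress results appear (rounded to 4 significant figures) at each printed step. Exactly one rounding is applied to each reported result; all derived quantities, which include the six compositions, yield, the totals, ignition loss, net glass mass, are rebuilt in full float precision, as quoted within the problem or the answer, from the weighed amounts for 816.9 lb of glass.
Per-oxide mass from batch:
  MgO: 82.24·0.4768 = 39.21 lb
  BaO: 27.03·0.7777 = 21.02 lb
  B2O3: 39.35·0.5628 = 22.15 lb
  SiO2: 628.0·0.7806 + 75.37·0.6391 = 538.4 lb
  Al2O3: 38.75·0.9960 + 628.0·0.1645 + 75.37·0.2704 = 162.3 lb
  Li2O: 628.0·0.04480 + 75.37·0.07540 = 33.82 lb
LOI: 38.75·0.004000 + 39.35·0.4372 + 82.24·0.5232 + 27.03·0.2223 + 628.0·0.01010 + 75.37·0.01510 = 73.88 lb
Glass mass = batch − LOI = 890.7 − 73.88 = 816.9 lb (equal to the oxide-mass sum)
each oxide over glass, ×100, is wt %

Glass mass = 816.9 lb (batch 890.7 − LOI 73.88).
Composition: MgO 4.800%, BaO 2.573%, B2O3 2.711%, SiO2 65.91%, Al2O3 19.87%, Li2O 4.140%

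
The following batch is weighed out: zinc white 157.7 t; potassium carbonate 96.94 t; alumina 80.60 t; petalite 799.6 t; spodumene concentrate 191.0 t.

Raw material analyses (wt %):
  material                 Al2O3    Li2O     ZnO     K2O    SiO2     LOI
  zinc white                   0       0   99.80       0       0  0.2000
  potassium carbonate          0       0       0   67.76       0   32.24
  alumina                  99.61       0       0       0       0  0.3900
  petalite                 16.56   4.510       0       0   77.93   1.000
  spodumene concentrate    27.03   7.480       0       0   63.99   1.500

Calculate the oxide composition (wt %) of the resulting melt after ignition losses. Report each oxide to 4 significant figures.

Glass mass = 1283 t (batch 1326 − LOI 42.74).
Composition: Al2O3 20.60%, Li2O 3.924%, ZnO 12.27%, K2O 5.119%, SiO2 58.09%

The whole derivation maintains full float precision through every step; intermediates appear, rounded to four significant digits, alongside each step — each reported number is rounded just once — the derived quantities, including totals, yield, the five compositions, net glass mass, ignition loss, are carried starting from the weights per 1283 t of glass at full float precision, as given in the problem or answer text.
Delivered oxide masses:
  Al2O3: 80.60·0.9961 + 799.6·0.1656 + 191.0·0.2703 = 264.3 t
  Li2O: 799.6·0.04510 + 191.0·0.07480 = 50.35 t
  ZnO: 157.7·0.9980 = 157.4 t
  K2O: 96.94·0.6776 = 65.69 t
  SiO2: 799.6·0.7793 + 191.0·0.6399 = 745.3 t
LOI: 157.7·0.002000 + 96.94·0.3224 + 80.60·0.003900 + 799.6·0.01000 + 191.0·0.01500 = 42.74 t
Glass mass = batch − LOI = 1326 − 42.74 = 1283 t (= the summed oxide contributions)
wt % = oxide mass / glass mass × 100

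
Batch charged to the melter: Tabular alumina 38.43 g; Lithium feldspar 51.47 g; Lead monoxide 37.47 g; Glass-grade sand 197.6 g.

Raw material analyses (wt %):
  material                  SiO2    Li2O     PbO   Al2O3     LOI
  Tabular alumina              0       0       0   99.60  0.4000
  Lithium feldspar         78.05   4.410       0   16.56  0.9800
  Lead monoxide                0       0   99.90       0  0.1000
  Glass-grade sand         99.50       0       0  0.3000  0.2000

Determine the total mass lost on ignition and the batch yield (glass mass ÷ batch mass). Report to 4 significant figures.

LOI loss = 1.091 g; glass = 323.9 g; yield = 99.66%

All arithmetic maintains exact precision end to end; the intermediate values are printed rounded off to 4 significant digits between the steps. Every reported figure carries a single rounding. The derived quantities (totals, the four compositions, LOI, net glass mass, yield) are re-derived in full float precision from the weighed amounts at 323.9 g of glass, as written in the question or the answer.
Loss on ignition, line by line:
  Tabular alumina: 38.43 × 0.004000 = 0.1537 g
  Lithium feldspar: 51.47 × 0.009800 = 0.5044 g
  Lead monoxide: 37.47 × 0.001000 = 0.03747 g
  Glass-grade sand: 197.6 × 0.002000 = 0.3952 g
Total LOI = 1.091 g
Glass = batch − LOI = 325.0 − 1.091 = 323.9 g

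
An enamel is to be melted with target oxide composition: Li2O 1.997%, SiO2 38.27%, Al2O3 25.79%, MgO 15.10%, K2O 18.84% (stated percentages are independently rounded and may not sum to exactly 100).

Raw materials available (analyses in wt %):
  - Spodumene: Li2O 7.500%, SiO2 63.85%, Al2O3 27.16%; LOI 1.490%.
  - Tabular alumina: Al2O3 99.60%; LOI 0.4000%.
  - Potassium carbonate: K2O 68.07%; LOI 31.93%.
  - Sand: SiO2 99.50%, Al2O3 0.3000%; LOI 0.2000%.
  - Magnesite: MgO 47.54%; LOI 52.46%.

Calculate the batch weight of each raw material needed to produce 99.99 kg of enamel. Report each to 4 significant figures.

The whole derivation keeps full precision in all steps — mid-chain values are printed with 4-significant-digit rounding alongside each step. A single rounding produces each reported value. The derived quantities are carried at exact precision (yield, the five compositions, glass mass, totals, ignition loss) using the weight values for 99.99 kg of glass exactly as printed in problem or answer.
Target oxide masses per 99.99 kg enamel:
  Li2O: 1.997% × 99.99 = 1.997 kg
  SiO2: 38.27% × 99.99 = 38.27 kg
  Al2O3: 25.79% × 99.99 = 25.79 kg
  MgO: 15.10% × 99.99 = 15.10 kg
  K2O: 18.84% × 99.99 = 18.84 kg
Sums-versus-targets review using the reported weights, relative to the basis at hand (sum by sum, the targets are met exact up to rounding of places):
  Li2O: 26.62·0.07500 = 1.996 kg (target 1.997 kg)
  SiO2: 26.62·0.6385 + 21.37·0.9950 = 38.26 kg (target 38.27 kg)
  Al2O3: 26.62·0.2716 + 18.57·0.9960 + 21.37·0.003000 = 25.79 kg (target 25.79 kg)
  MgO: 31.76·0.4754 = 15.10 kg (target 15.10 kg)
  K2O: 27.67·0.6807 = 18.83 kg (target 18.84 kg)
Glass-mass sanity pass: batch Σ − ignition loss = 99.98 kg (the Σ of target masses is 99.99 kg; with the basis standing at 99.99 kg — rounding explains the deltas).
Total batch = Σ batch = 126.0 kg; loss to ignition Σ batch·LOI = 26.01 kg; the yield ratio, glass ÷ batch: 79.36%.

Batch per 99.99 kg enamel:
  Spodumene: 26.62 kg
  Tabular alumina: 18.57 kg
  Potassium carbonate: 27.67 kg
  Sand: 21.37 kg
  Magnesite: 31.76 kg
Total batch = 126.0 kg; LOI loss = 26.01 kg; yield = 79.36%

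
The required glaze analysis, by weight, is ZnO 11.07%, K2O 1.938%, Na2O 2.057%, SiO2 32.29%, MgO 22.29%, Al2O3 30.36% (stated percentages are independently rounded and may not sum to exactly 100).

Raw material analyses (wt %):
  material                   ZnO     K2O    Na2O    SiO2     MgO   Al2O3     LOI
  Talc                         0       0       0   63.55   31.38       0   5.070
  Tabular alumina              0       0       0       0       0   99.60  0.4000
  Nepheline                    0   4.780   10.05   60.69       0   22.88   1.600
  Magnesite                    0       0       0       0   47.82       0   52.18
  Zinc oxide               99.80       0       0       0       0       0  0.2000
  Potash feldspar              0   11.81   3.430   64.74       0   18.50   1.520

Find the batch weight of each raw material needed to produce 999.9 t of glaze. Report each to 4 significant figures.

Values along the way are printed (rounded to four significant figures) between the steps. All arithmetic maintains exact precision through the solve — a single rounding produces every reported number. The derived quantities are rebuilt from the weighed amounts on 999.9 t of glass at exact precision (six oxide percentages, ignition loss, glass mass, the yield, the totals) as quoted within either problem or answer.
Oxide mass targets, per 999.9 t glaze:
  ZnO: 11.07% × 999.9 = 110.7 t
  K2O: 1.938% × 999.9 = 19.38 t
  Na2O: 2.057% × 999.9 = 20.57 t
  SiO2: 32.29% × 999.9 = 322.9 t
  MgO: 22.29% × 999.9 = 222.9 t
  Al2O3: 30.36% × 999.9 = 303.6 t
Verifying the oxide balance per the reported batch figures, for the quoted basis mass (summed amounts equal target values within answer rounding):
  ZnO: 110.9·0.9980 = 110.7 t (target 110.7 t)
  K2O: 172.5·0.04780 + 94.27·0.1181 = 19.38 t (target 19.38 t)
  Na2O: 172.5·0.1005 + 94.27·0.03430 = 20.57 t (target 20.57 t)
  SiO2: 247.3·0.6355 + 172.5·0.6069 + 94.27·0.6474 = 322.9 t (target 322.9 t)
  MgO: 247.3·0.3138 + 303.8·0.4782 = 222.9 t (target 222.9 t)
  Al2O3: 247.7·0.9960 + 172.5·0.2288 + 94.27·0.1850 = 303.6 t (target 303.6 t)
Consistency of the glass mass: whole batch net of LOI = 1000 t (the Σ of target masses is 999.9 t; against the stated basis, 999.9 t — any gap is answer rounding).
Total batch = Σ batch = 1176 t; LOI removed, Σ of batch·LOI: 176.5 t; the yield ratio, glass ÷ batch: 85.00%.

Batch per 999.9 t glaze:
  Talc: 247.3 t
  Tabular alumina: 247.7 t
  Nepheline: 172.5 t
  Magnesite: 303.8 t
  Zinc oxide: 110.9 t
  Potash feldspar: 94.27 t
Total batch = 1176 t; LOI loss = 176.5 t; yield = 85.00%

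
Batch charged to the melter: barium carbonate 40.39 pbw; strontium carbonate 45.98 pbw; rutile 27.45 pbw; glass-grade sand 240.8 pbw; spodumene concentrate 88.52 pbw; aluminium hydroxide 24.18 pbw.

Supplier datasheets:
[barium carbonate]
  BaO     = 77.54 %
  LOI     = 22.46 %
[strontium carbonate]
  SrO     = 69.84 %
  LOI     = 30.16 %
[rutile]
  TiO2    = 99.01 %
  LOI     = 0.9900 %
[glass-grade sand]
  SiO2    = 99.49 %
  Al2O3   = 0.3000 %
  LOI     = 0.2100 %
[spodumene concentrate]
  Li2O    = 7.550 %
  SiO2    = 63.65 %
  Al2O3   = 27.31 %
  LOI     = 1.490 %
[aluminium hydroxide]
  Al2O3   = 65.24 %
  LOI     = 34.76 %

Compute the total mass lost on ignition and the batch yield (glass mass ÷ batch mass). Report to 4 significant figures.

LOI loss = 33.44 pbw; glass = 433.9 pbw; yield = 92.84%

The intermediate values are printed rounded to 4 significant figures within the worked lines; every computation holds exact precision throughout — each reported result carries a single rounding — all derived quantities, including totals, the six compositions, yield, glass mass, ignition loss, are computed starting from the weights on 433.9 pbw of glass in full precision, as they appear in problem or answer.
Ignition loss by material:
  barium carbonate: 40.39 × 0.2246 = 9.072 pbw
  strontium carbonate: 45.98 × 0.3016 = 13.87 pbw
  rutile: 27.45 × 0.009900 = 0.2718 pbw
  glass-grade sand: 240.8 × 0.002100 = 0.5057 pbw
  spodumene concentrate: 88.52 × 0.01490 = 1.319 pbw
  aluminium hydroxide: 24.18 × 0.3476 = 8.405 pbw
Total LOI = 33.44 pbw
Glass = batch − LOI = 467.3 − 33.44 = 433.9 pbw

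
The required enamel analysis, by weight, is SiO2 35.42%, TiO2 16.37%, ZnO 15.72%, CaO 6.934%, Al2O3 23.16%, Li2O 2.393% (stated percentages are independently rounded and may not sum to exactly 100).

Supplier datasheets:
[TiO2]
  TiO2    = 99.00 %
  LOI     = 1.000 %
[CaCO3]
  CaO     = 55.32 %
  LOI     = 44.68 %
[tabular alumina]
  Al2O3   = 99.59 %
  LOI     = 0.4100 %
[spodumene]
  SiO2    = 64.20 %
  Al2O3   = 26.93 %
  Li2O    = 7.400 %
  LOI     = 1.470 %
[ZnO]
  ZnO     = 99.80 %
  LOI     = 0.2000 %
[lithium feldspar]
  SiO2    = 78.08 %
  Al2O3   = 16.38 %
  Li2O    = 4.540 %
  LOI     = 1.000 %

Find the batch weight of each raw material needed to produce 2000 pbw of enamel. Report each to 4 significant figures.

Batch per 2000 pbw enamel:
  TiO2: 330.7 pbw
  CaCO3: 250.7 pbw
  tabular alumina: 291.3 pbw
  spodumene: 181.9 pbw
  ZnO: 315.0 pbw
  lithium feldspar: 757.7 pbw
Total batch = 2127 pbw; LOI loss = 127.4 pbw; yield = 94.01%

The working math holds full precision in every operation — mid-chain values are displayed (rounded to four significant digits) as written. Every reported figure takes just one rounding. All derived quantities, including totals, glass mass, the six compositions, yield, ignition loss, are re-derived from the batch weights per 2000 pbw of glass at full precision exactly as shown in either problem or answer.
Target masses of each oxide per 2000 pbw enamel:
  SiO2: 35.42% × 2000 = 708.4 pbw
  TiO2: 16.37% × 2000 = 327.4 pbw
  ZnO: 15.72% × 2000 = 314.4 pbw
  CaO: 6.934% × 2000 = 138.7 pbw
  Al2O3: 23.16% × 2000 = 463.2 pbw
  Li2O: 2.393% × 2000 = 47.86 pbw
Per-oxide balance check from the weights as reported, under the basis named above (each sum matches its target mass given rounding of the digits):
  SiO2: 181.9·0.6420 + 757.7·0.7808 = 708.4 pbw (target 708.4 pbw)
  TiO2: 330.7·0.9900 = 327.4 pbw (target 327.4 pbw)
  ZnO: 315.0·0.9980 = 314.4 pbw (target 314.4 pbw)
  CaO: 250.7·0.5532 = 138.7 pbw (target 138.7 pbw)
  Al2O3: 291.3·0.9959 + 181.9·0.2693 + 757.7·0.1638 = 463.2 pbw (target 463.2 pbw)
  Li2O: 181.9·0.07400 + 757.7·0.04540 = 47.86 pbw (target 47.86 pbw)
Glass mass check: the batch minus its LOI: 2000 pbw (targets for the oxides total 2000 pbw; with the basis standing at 2000 pbw — a pure rounding effect).
Batch total: Σ batch = 2127 pbw; loss to ignition Σ batch·LOI = 127.4 pbw; yield: glass divided by total = 94.01%.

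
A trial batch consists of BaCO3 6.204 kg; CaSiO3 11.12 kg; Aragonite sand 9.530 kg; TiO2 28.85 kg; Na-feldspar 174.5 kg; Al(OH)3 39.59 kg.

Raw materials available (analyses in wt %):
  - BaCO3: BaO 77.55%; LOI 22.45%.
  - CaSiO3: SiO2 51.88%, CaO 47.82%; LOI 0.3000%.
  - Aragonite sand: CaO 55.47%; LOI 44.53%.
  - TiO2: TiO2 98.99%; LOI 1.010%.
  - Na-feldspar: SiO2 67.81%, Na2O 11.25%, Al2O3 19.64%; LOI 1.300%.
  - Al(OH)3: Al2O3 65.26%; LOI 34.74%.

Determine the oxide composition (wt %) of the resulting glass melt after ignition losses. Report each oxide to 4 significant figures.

Glass mass = 247.8 kg (batch 269.8 − LOI 21.98).
Composition: TiO2 11.52%, SiO2 50.08%, Na2O 7.922%, BaO 1.941%, CaO 4.279%, Al2O3 24.26%

Exact precision is held through the solve; working values appear rounded off to 4 significant figures between the steps — exactly one rounding is applied to each reported number; all derived quantities are carried from the batch weights on 247.8 kg of glass in full float precision (six oxide percentages, yield, glass mass, totals, LOI) as they appear in question or answer.
What the batch supplies per oxide:
  TiO2: 28.85·0.9899 = 28.56 kg
  SiO2: 11.12·0.5188 + 174.5·0.6781 = 124.1 kg
  Na2O: 174.5·0.1125 = 19.63 kg
  BaO: 6.204·0.7755 = 4.811 kg
  CaO: 11.12·0.4782 + 9.530·0.5547 = 10.60 kg
  Al2O3: 174.5·0.1964 + 39.59·0.6526 = 60.11 kg
LOI: 6.204·0.2245 + 11.12·0.003000 + 9.530·0.4453 + 28.85·0.01010 + 174.5·0.01300 + 39.59·0.3474 = 21.98 kg
Resulting glass, batch − LOI: 269.8 − 21.98 = 247.8 kg (= the summed oxide contributions)
oxide / glass × 100 gives the wt %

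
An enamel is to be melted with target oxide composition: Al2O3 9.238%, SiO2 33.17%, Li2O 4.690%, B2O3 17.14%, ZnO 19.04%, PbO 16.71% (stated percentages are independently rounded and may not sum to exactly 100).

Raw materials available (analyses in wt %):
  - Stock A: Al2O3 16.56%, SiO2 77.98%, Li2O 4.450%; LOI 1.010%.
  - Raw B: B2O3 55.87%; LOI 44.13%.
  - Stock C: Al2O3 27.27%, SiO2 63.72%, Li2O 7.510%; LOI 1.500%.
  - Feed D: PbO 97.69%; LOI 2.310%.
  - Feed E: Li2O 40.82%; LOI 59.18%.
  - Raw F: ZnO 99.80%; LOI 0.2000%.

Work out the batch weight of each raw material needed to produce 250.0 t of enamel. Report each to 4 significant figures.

Mid-chain values are displayed (rounded to four significant figures) within the worked lines; the working math holds full float precision at each step; each reported figure is rounded just once — derived quantities (totals, yield, six oxide percentages, net glass mass, ignition loss) are carried using the weight values for 250.0 t of glass in full float precision exactly as printed in question or answer.
Target oxide masses per 250.0 t enamel:
  Al2O3: 9.238% × 250.0 = 23.10 t
  SiO2: 33.17% × 250.0 = 82.92 t
  Li2O: 4.690% × 250.0 = 11.72 t
  B2O3: 17.14% × 250.0 = 42.85 t
  ZnO: 19.04% × 250.0 = 47.60 t
  PbO: 16.71% × 250.0 = 41.78 t
A balance pass over the oxides, given the weights on record, against the basis in use (each sum matches its target mass modulo rounding of the values):
  Al2O3: 73.72·0.1656 + 39.92·0.2727 = 23.09 t (target 23.10 t)
  SiO2: 73.72·0.7798 + 39.92·0.6372 = 82.92 t (target 82.92 t)
  Li2O: 73.72·0.04450 + 39.92·0.07510 + 13.34·0.4082 = 11.72 t (target 11.72 t)
  B2O3: 76.70·0.5587 = 42.85 t (target 42.85 t)
  ZnO: 47.70·0.9980 = 47.60 t (target 47.60 t)
  PbO: 42.76·0.9769 = 41.77 t (target 41.78 t)
Glass-mass bookkeeping: the batch minus its LOI: 250.0 t (per-oxide target masses sum to 250.0 t; stated basis 250.0 t — differing by rounding only).
Total batch = Σ batch = 294.1 t; Σ batch·LOI gives LOI loss = 44.17 t; as yield: glass ÷ batch → 84.98%.

Batch per 250.0 t enamel:
  Stock A: 73.72 t
  Raw B: 76.70 t
  Stock C: 39.92 t
  Feed D: 42.76 t
  Feed E: 13.34 t
  Raw F: 47.70 t
Total batch = 294.1 t; LOI loss = 44.17 t; yield = 84.98%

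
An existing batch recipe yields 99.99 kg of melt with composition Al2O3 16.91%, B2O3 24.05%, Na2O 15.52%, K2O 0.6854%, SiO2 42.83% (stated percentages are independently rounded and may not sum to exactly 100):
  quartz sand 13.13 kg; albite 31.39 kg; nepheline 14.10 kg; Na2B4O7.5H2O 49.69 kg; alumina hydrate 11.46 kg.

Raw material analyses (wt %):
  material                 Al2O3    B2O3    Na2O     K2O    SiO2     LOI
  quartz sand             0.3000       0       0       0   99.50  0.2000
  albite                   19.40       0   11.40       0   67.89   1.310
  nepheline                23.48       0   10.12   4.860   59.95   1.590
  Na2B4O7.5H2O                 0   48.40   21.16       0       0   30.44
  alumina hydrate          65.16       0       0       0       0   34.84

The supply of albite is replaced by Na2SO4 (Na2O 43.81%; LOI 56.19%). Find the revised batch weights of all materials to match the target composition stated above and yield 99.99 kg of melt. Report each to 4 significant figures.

The intermediate values appear, with 4-significant-digit rounding, across the worked steps. Each numeric step runs at full float precision at every stage. A single rounding finalizes every reported result. All derived quantities, which include five oxide percentages, LOI, yield, net glass mass, the totals, are carried at exact precision, exactly as shown in problem or answer, from the batch weights for 99.99 kg of glass.
Per-oxide target masses for 99.99 kg melt:
  Al2O3: 16.91% × 99.99 = 16.91 kg
  B2O3: 24.05% × 99.99 = 24.05 kg
  Na2O: 15.52% × 99.99 = 15.52 kg
  K2O: 0.6854% × 99.99 = 0.6853 kg
  SiO2: 42.83% × 99.99 = 42.83 kg
Sums-versus-targets review from the weights as reported, per the basis as stated (sum by sum, the targets are met net of answer rounding effects):
  Al2O3: 34.54·0.003000 + 14.10·0.2348 + 20.71·0.6516 = 16.91 kg (target 16.91 kg)
  B2O3: 49.69·0.4840 = 24.05 kg (target 24.05 kg)
  Na2O: 8.167·0.4381 + 14.10·0.1012 + 49.69·0.2116 = 15.52 kg (target 15.52 kg)
  K2O: 14.10·0.04860 = 0.6853 kg (target 0.6853 kg)
  SiO2: 34.54·0.9950 + 14.10·0.5995 = 42.82 kg (target 42.83 kg)
Glass-mass bookkeeping: batch Σ − ignition loss = 99.98 kg (oxide target masses add up to 99.99 kg; with the basis standing at 99.99 kg — any gap is answer rounding).
Batch total: Σ batch = 127.2 kg; the LOI term Σ batch·LOI equals 27.22 kg; yield, glass over the total, = 78.60%.

Revised batch per 99.99 kg melt:
  quartz sand: 34.54 kg
  Na2SO4: 8.167 kg
  nepheline: 14.10 kg
  Na2B4O7.5H2O: 49.69 kg
  alumina hydrate: 20.71 kg
Total batch = 127.2 kg; LOI loss = 27.22 kg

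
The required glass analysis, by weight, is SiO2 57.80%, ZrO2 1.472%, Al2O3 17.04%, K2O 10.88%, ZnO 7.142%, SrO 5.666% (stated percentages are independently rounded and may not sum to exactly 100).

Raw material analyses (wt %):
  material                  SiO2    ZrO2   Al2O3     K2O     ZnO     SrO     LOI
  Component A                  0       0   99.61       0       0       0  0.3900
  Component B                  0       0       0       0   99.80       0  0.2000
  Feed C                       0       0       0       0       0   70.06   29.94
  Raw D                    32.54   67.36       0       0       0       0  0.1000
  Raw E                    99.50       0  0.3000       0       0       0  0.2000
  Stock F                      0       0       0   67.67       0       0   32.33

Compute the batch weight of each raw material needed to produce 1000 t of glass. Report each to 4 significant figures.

Batch per 1000 t glass:
  Component A: 169.3 t
  Component B: 71.56 t
  Feed C: 80.87 t
  Raw D: 21.85 t
  Raw E: 573.8 t
  Stock F: 160.8 t
Total batch = 1078 t; LOI loss = 78.17 t; yield = 92.75%

In-progress results are displayed (rounded to four significant digits) when written out; all arithmetic holds exact precision at every stage; each reported value is rounded exactly once. The derived quantities, including the six compositions, LOI, yield, glass mass, totals, are carried from the batch weights at 1000 t of glass in full float precision, as quoted within problem or answer.
Target masses of each oxide per 1000 t glass:
  SiO2: 57.80% × 1000 = 578.0 t
  ZrO2: 1.472% × 1000 = 14.72 t
  Al2O3: 17.04% × 1000 = 170.4 t
  K2O: 10.88% × 1000 = 108.8 t
  ZnO: 7.142% × 1000 = 71.42 t
  SrO: 5.666% × 1000 = 56.66 t
Oxide-by-oxide audit per the reported batch figures, against the basis in use (summed amounts equal target values net of answer rounding effects):
  SiO2: 21.85·0.3254 + 573.8·0.9950 = 578.0 t (target 578.0 t)
  ZrO2: 21.85·0.6736 = 14.72 t (target 14.72 t)
  Al2O3: 169.3·0.9961 + 573.8·0.003000 = 170.4 t (target 170.4 t)
  K2O: 160.8·0.6767 = 108.8 t (target 108.8 t)
  ZnO: 71.56·0.9980 = 71.42 t (target 71.42 t)
  SrO: 80.87·0.7006 = 56.66 t (target 56.66 t)
Glass-mass sanity pass: the batch minus its LOI: 1000 t (targets for the oxides total 1000 t; the stated basis being 1000 t — differing by rounding only).
Summing the batch: Σ batch = 1078 t; Σ batch·LOI gives LOI loss = 78.17 t; the yield ratio, glass ÷ batch: 92.75%.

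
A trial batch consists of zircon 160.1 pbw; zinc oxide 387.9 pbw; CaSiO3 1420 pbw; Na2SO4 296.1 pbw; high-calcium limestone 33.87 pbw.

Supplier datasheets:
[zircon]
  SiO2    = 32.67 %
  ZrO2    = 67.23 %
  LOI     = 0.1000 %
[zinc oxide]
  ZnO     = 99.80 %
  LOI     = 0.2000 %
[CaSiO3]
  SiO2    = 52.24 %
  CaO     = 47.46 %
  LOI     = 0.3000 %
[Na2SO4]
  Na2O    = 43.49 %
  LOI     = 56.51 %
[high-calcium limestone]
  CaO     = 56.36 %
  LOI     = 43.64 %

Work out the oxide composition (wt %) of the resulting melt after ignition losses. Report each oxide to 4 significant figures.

Mid-chain values are displayed, rounded to 4 significant figures, alongside each step; all internal work keeps full precision at every stage; exactly one rounding is applied to each reported result — derived quantities (yield, totals, ignition loss, the five compositions, net glass mass) are rebuilt in full float precision from the batch weights for 2111 pbw of glass, as they appear in the problem or answer text.
Oxide masses out of the charge:
  Na2O: 296.1·0.4349 = 128.8 pbw
  ZnO: 387.9·0.9980 = 387.1 pbw
  SiO2: 160.1·0.3267 + 1420·0.5224 = 794.1 pbw
  ZrO2: 160.1·0.6723 = 107.6 pbw
  CaO: 1420·0.4746 + 33.87·0.5636 = 693.0 pbw
LOI: 160.1·0.001000 + 387.9·0.002000 + 1420·0.003000 + 296.1·0.5651 + 33.87·0.4364 = 187.3 pbw
batch − LOI leaves glass = 2298 − 187.3 = 2111 pbw (matching Σ of the oxides)
wt % = oxide mass / glass mass × 100

Glass mass = 2111 pbw (batch 2298 − LOI 187.3).
Composition: Na2O 6.101%, ZnO 18.34%, SiO2 37.62%, ZrO2 5.100%, CaO 32.83%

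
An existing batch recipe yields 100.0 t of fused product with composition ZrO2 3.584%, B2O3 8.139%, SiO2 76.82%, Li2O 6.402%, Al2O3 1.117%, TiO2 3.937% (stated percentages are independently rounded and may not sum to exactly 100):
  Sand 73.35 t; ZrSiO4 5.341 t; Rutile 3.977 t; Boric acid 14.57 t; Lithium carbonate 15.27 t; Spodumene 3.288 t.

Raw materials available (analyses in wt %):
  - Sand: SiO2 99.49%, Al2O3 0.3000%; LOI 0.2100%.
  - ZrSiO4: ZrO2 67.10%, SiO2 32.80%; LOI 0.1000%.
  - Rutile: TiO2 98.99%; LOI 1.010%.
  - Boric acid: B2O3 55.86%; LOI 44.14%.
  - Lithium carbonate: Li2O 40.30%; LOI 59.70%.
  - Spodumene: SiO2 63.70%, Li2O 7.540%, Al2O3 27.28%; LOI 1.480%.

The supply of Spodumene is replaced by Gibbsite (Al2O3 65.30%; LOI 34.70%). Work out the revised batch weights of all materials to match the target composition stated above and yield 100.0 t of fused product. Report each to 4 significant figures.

Revised batch per 100.0 t fused product:
  Sand: 75.45 t
  ZrSiO4: 5.341 t
  Rutile: 3.977 t
  Boric acid: 14.57 t
  Lithium carbonate: 15.89 t
  Gibbsite: 1.364 t
Total batch = 116.6 t; LOI loss = 16.59 t

The intermediate values appear with 4-significant-digit rounding as written; all arithmetic keeps exact precision from first step to last. Each reported figure is rounded a single time — all derived quantities (the totals, the yield, six oxide percentages, net glass mass, LOI) are rebuilt at exact precision using the weight values on 100.0 t of glass, precisely as stated by either problem or answer.
The oxide mass targets at 100.0 t fused product:
  ZrO2: 3.584% × 100.0 = 3.584 t
  B2O3: 8.139% × 100.0 = 8.139 t
  SiO2: 76.82% × 100.0 = 76.82 t
  Li2O: 6.402% × 100.0 = 6.402 t
  Al2O3: 1.117% × 100.0 = 1.117 t
  TiO2: 3.937% × 100.0 = 3.937 t
Balance tally, oxide-wise, from the weights as reported, per the basis as stated (sums match the target masses once rounding is allowed for):
  ZrO2: 5.341·0.6710 = 3.584 t (target 3.584 t)
  B2O3: 14.57·0.5586 = 8.139 t (target 8.139 t)
  SiO2: 75.45·0.9949 + 5.341·0.3280 = 76.82 t (target 76.82 t)
  Li2O: 15.89·0.4030 = 6.404 t (target 6.402 t)
  Al2O3: 75.45·0.003000 + 1.364·0.6530 = 1.117 t (target 1.117 t)
  TiO2: 3.977·0.9899 = 3.937 t (target 3.937 t)
Consistency of the glass mass: total charge less LOI = 100.0 t (oxide target masses add up to 100.0 t; the stated basis being 100.0 t — a pure rounding effect).
Summing the batch: Σ batch = 116.6 t; the LOI term Σ batch·LOI equals 16.59 t; as yield: glass ÷ batch → 85.77%.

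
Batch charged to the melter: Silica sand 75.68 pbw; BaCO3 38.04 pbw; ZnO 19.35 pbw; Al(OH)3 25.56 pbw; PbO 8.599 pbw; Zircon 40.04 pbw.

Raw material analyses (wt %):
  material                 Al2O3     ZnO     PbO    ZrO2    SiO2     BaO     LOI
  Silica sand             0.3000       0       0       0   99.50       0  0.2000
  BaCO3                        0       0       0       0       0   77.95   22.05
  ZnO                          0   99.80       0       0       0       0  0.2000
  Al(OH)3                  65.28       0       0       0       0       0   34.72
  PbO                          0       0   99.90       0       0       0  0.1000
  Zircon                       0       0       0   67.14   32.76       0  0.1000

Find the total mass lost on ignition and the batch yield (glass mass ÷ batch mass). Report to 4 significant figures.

LOI loss = 17.50 pbw; glass = 189.8 pbw; yield = 91.56%

The working math keeps full precision from start to finish; working values are printed rounded to four significant figures between the steps. Every reported value takes just one rounding. Derived quantities (glass mass, the totals, ignition loss, six oxide percentages, the yield) are re-derived starting from the weights at 189.8 pbw of glass in exact precision as set out in problem or answer.
Ignition loss by material:
  Silica sand: 75.68 × 0.002000 = 0.1514 pbw
  BaCO3: 38.04 × 0.2205 = 8.388 pbw
  ZnO: 19.35 × 0.002000 = 0.03870 pbw
  Al(OH)3: 25.56 × 0.3472 = 8.874 pbw
  PbO: 8.599 × 0.001000 = 0.008599 pbw
  Zircon: 40.04 × 0.001000 = 0.04004 pbw
Total LOI = 17.50 pbw
Glass = batch − LOI = 207.3 − 17.50 = 189.8 pbw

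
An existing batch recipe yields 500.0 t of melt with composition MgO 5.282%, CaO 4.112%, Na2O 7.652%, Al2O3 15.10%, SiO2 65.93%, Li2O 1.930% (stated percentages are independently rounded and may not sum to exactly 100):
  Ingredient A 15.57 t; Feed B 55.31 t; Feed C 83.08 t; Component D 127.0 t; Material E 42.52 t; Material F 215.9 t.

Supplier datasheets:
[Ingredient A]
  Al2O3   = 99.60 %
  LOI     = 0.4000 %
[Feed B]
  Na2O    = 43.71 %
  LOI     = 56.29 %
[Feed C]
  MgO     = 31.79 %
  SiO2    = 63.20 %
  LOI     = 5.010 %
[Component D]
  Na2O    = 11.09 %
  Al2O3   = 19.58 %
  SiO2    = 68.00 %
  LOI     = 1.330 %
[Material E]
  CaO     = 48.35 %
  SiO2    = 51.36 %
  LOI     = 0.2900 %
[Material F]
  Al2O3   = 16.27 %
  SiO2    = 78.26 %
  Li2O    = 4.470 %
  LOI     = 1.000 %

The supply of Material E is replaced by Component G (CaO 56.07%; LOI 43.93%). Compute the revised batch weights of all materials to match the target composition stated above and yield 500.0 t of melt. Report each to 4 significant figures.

Revised batch per 500.0 t melt:
  Ingredient A: 9.259 t
  Feed B: 47.16 t
  Feed C: 83.08 t
  Component D: 159.1 t
  Component G: 36.67 t
  Material F: 215.9 t
Total batch = 551.2 t; LOI loss = 51.13 t

In-progress results appear, rounded to four significant figures, as written. Each numeric step maintains full float precision at all times. A single rounding finalizes each reported result; derived quantities (the totals, yield, ignition loss, glass mass, the six compositions) are carried from the batch weights for 500.0 t of glass in exact precision as quoted within question or answer.
Target oxide masses per 500.0 t melt:
  MgO: 5.282% × 500.0 = 26.41 t
  CaO: 4.112% × 500.0 = 20.56 t
  Na2O: 7.652% × 500.0 = 38.26 t
  Al2O3: 15.10% × 500.0 = 75.50 t
  SiO2: 65.93% × 500.0 = 329.6 t
  Li2O: 1.930% × 500.0 = 9.650 t
Oxide-by-oxide audit with the batch weights as given, relative to the basis at hand (sum by sum, the targets are met exact up to rounding of places):
  MgO: 83.08·0.3179 = 26.41 t (target 26.41 t)
  CaO: 36.67·0.5607 = 20.56 t (target 20.56 t)
  Na2O: 47.16·0.4371 + 159.1·0.1109 = 38.26 t (target 38.26 t)
  Al2O3: 9.259·0.9960 + 159.1·0.1958 + 215.9·0.1627 = 75.50 t (target 75.50 t)
  SiO2: 83.08·0.6320 + 159.1·0.6800 + 215.9·0.7826 = 329.7 t (target 329.6 t)
  Li2O: 215.9·0.04470 = 9.651 t (target 9.650 t)
Consistency of the glass mass: the batch minus its LOI: 500.0 t (targets for the oxides total 500.0 t; against the stated basis, 500.0 t — deltas are rounding alone).
Adding the batch up: Σ batch = 551.2 t; loss to ignition Σ batch·LOI = 51.13 t; yield, glass over the total, = 90.72%.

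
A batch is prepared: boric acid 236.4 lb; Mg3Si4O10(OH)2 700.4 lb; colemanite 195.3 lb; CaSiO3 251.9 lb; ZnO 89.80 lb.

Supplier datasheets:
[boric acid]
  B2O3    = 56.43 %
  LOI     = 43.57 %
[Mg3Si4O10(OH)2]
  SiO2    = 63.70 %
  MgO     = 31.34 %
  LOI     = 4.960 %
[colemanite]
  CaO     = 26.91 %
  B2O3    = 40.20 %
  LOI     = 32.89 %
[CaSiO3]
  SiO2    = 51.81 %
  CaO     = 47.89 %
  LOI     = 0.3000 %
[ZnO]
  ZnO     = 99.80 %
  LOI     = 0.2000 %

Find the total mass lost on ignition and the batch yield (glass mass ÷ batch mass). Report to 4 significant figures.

Values along the way are displayed, with 4-significant-digit rounding, as written. The whole derivation keeps full precision end to end; each reported result is rounded just once. The derived quantities, including five oxide percentages, glass mass, LOI, the totals, yield, are carried using the weight values on 1271 lb of glass in exact precision exactly as shown in question or answer.
Loss on ignition, line by line:
  boric acid: 236.4 × 0.4357 = 103.0 lb
  Mg3Si4O10(OH)2: 700.4 × 0.04960 = 34.74 lb
  colemanite: 195.3 × 0.3289 = 64.23 lb
  CaSiO3: 251.9 × 0.003000 = 0.7557 lb
  ZnO: 89.80 × 0.002000 = 0.1796 lb
Total LOI = 202.9 lb
Glass = batch − LOI = 1474 − 202.9 = 1271 lb

LOI loss = 202.9 lb; glass = 1271 lb; yield = 86.23%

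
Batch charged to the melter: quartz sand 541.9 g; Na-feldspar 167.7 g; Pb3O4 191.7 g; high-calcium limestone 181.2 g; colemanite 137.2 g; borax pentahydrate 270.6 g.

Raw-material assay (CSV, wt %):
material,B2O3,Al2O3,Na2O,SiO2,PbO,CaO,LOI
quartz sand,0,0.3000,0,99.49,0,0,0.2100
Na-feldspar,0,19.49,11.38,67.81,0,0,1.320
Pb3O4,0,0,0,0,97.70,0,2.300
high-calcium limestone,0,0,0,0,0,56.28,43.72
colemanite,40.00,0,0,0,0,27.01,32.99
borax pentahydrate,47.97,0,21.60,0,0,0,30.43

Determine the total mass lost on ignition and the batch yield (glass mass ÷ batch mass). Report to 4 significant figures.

Mid-chain values are shown, with 4-significant-digit rounding, across the worked steps; the whole derivation carries exact precision through every step. Every reported result is rounded once only. All derived quantities (LOI, yield, the totals, six oxide percentages, net glass mass) are re-derived from the batch weights per 1276 g of glass in full precision exactly as printed in question or answer.
Each material's LOI contribution:
  quartz sand: 541.9 × 0.002100 = 1.138 g
  Na-feldspar: 167.7 × 0.01320 = 2.214 g
  Pb3O4: 191.7 × 0.02300 = 4.409 g
  high-calcium limestone: 181.2 × 0.4372 = 79.22 g
  colemanite: 137.2 × 0.3299 = 45.26 g
  borax pentahydrate: 270.6 × 0.3043 = 82.34 g
Total LOI = 214.6 g
Glass = batch − LOI = 1490 − 214.6 = 1276 g

LOI loss = 214.6 g; glass = 1276 g; yield = 85.60%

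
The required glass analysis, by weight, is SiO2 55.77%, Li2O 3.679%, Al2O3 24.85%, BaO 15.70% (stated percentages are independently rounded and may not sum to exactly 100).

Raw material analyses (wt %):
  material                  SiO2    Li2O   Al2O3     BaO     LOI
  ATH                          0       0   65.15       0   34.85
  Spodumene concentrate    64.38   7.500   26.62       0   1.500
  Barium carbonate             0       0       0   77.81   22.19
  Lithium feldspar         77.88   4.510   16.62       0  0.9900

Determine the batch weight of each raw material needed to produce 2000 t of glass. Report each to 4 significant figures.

Batch per 2000 t glass:
  ATH: 350.4 t
  Spodumene concentrate: 238.3 t
  Barium carbonate: 403.5 t
  Lithium feldspar: 1235 t
Total batch = 2227 t; LOI loss = 227.5 t; yield = 89.79%

Mid-chain values are displayed (rounded to 4 significant figures) when written out; all arithmetic runs at full precision end to end; every reported number takes a single rounding. Derived quantities (net glass mass, LOI, yield, the totals, the four compositions) are re-derived in full precision from the batch weights for 2000 t of glass as quoted within the problem or answer text.
Target oxide masses per 2000 t glass:
  SiO2: 55.77% × 2000 = 1115 t
  Li2O: 3.679% × 2000 = 73.58 t
  Al2O3: 24.85% × 2000 = 497.0 t
  BaO: 15.70% × 2000 = 314.0 t
Verifying the oxide balance with the batch weights as given, on the stated basis (delivered sums recover each target up to rounding of the answer):
  SiO2: 238.3·0.6438 + 1235·0.7788 = 1115 t (target 1115 t)
  Li2O: 238.3·0.07500 + 1235·0.04510 = 73.57 t (target 73.58 t)
  Al2O3: 350.4·0.6515 + 238.3·0.2662 + 1235·0.1662 = 497.0 t (target 497.0 t)
  BaO: 403.5·0.7781 = 314.0 t (target 314.0 t)
Glass-mass sanity pass: total batch − LOI = 2000 t (the targets, summed, come to 2000 t; the stated basis being 2000 t — gaps are rounding artifacts).
Batch total: Σ batch = 2227 t; loss to ignition Σ batch·LOI = 227.5 t; as yield: glass ÷ batch → 89.79%.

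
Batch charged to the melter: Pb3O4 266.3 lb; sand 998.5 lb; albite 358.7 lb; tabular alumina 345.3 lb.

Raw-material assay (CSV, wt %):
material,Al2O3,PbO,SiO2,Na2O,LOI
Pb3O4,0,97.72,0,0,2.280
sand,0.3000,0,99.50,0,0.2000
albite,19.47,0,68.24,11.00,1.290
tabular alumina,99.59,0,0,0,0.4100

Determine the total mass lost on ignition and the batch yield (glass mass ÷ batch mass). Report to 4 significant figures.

LOI loss = 14.11 lb; glass = 1955 lb; yield = 99.28%

In-progress results are printed with 4-significant-figure rounding within the worked lines. Each numeric step runs at exact precision at each step — every reported number receives exactly one rounding. All derived quantities (the yield, ignition loss, the totals, glass mass, the four compositions) are re-derived starting from the weights at 1955 lb of glass at full precision, exactly as printed in either problem or answer.
LOI of each material in turn:
  Pb3O4: 266.3 × 0.02280 = 6.072 lb
  sand: 998.5 × 0.002000 = 1.997 lb
  albite: 358.7 × 0.01290 = 4.627 lb
  tabular alumina: 345.3 × 0.004100 = 1.416 lb
Total LOI = 14.11 lb
Glass = batch − LOI = 1969 − 14.11 = 1955 lb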